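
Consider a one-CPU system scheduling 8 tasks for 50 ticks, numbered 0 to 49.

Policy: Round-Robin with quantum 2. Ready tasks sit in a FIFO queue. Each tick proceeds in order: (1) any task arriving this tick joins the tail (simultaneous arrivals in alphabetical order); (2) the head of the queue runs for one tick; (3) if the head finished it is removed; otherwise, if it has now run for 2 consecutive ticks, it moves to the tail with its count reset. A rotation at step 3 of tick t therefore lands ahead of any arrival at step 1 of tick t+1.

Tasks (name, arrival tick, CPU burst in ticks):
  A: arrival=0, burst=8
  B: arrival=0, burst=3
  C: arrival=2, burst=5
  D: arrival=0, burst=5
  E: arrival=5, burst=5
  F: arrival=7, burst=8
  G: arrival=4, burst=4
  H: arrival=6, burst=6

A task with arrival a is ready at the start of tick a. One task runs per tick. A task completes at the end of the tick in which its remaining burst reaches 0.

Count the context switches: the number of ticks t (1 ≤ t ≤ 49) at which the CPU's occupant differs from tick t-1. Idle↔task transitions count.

context switches = 23

t=0: queue=[A,B,D] q_used=0 → run A
t=1: queue=[A,B,D] q_used=1 → run A
t=2: queue=[B,D,A,C] q_used=0 → run B
t=3: queue=[B,D,A,C] q_used=1 → run B
t=4: queue=[D,A,C,B,G] q_used=0 → run D
t=5: queue=[D,A,C,B,G,E] q_used=1 → run D
t=6: queue=[A,C,B,G,E,D,H] q_used=0 → run A
t=7: queue=[A,C,B,G,E,D,H,F] q_used=1 → run A
t=8: queue=[C,B,G,E,D,H,F,A] q_used=0 → run C
t=9: queue=[C,B,G,E,D,H,F,A] q_used=1 → run C
t=10: queue=[B,G,E,D,H,F,A,C] q_used=0 → run B
t=11: queue=[G,E,D,H,F,A,C] q_used=0 → run G
t=12: queue=[G,E,D,H,F,A,C] q_used=1 → run G
t=13: queue=[E,D,H,F,A,C,G] q_used=0 → run E
t=14: queue=[E,D,H,F,A,C,G] q_used=1 → run E
t=15: queue=[D,H,F,A,C,G,E] q_used=0 → run D
t=16: queue=[D,H,F,A,C,G,E] q_used=1 → run D
t=17: queue=[H,F,A,C,G,E,D] q_used=0 → run H
t=18: queue=[H,F,A,C,G,E,D] q_used=1 → run H
t=19: queue=[F,A,C,G,E,D,H] q_used=0 → run F
t=20: queue=[F,A,C,G,E,D,H] q_used=1 → run F
t=21: queue=[A,C,G,E,D,H,F] q_used=0 → run A
t=22: queue=[A,C,G,E,D,H,F] q_used=1 → run A
t=23: queue=[C,G,E,D,H,F,A] q_used=0 → run C
t=24: queue=[C,G,E,D,H,F,A] q_used=1 → run C
t=25: queue=[G,E,D,H,F,A,C] q_used=0 → run G
t=26: queue=[G,E,D,H,F,A,C] q_used=1 → run G
t=27: queue=[E,D,H,F,A,C] q_used=0 → run E
t=28: queue=[E,D,H,F,A,C] q_used=1 → run E
t=29: queue=[D,H,F,A,C,E] q_used=0 → run D
t=30: queue=[H,F,A,C,E] q_used=0 → run H
t=31: queue=[H,F,A,C,E] q_used=1 → run H
t=32: queue=[F,A,C,E,H] q_used=0 → run F
t=33: queue=[F,A,C,E,H] q_used=1 → run F
t=34: queue=[A,C,E,H,F] q_used=0 → run A
t=35: queue=[A,C,E,H,F] q_used=1 → run A
t=36: queue=[C,E,H,F] q_used=0 → run C
t=37: queue=[E,H,F] q_used=0 → run E
t=38: queue=[H,F] q_used=0 → run H
t=39: queue=[H,F] q_used=1 → run H
t=40: queue=[F] q_used=0 → run F
t=41: queue=[F] q_used=1 → run F
t=42: queue=[F] q_used=0 → run F
t=43: queue=[F] q_used=1 → run F
t=44: (idle)
t=45: (idle)
t=46: (idle)
t=47: (idle)
t=48: (idle)
t=49: (idle)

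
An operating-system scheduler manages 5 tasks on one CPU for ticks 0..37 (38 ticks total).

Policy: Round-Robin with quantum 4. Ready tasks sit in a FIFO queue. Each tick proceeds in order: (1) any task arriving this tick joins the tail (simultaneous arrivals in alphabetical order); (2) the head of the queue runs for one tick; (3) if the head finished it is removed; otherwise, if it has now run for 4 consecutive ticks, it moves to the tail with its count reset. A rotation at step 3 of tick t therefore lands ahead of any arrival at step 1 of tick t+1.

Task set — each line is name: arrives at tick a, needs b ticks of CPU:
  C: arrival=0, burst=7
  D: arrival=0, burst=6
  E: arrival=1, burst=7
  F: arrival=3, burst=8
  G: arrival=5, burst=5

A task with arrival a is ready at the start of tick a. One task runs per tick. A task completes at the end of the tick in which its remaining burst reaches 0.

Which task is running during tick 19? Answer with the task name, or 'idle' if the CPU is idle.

t=0: queue=[C,D] q_used=0 → run C
t=1: queue=[C,D,E] q_used=1 → run C
t=2: queue=[C,D,E] q_used=2 → run C
t=3: queue=[C,D,E,F] q_used=3 → run C
t=4: queue=[D,E,F,C] q_used=0 → run D
t=5: queue=[D,E,F,C,G] q_used=1 → run D
t=6: queue=[D,E,F,C,G] q_used=2 → run D
t=7: queue=[D,E,F,C,G] q_used=3 → run D
t=8: queue=[E,F,C,G,D] q_used=0 → run E
t=9: queue=[E,F,C,G,D] q_used=1 → run E
t=10: queue=[E,F,C,G,D] q_used=2 → run E
t=11: queue=[E,F,C,G,D] q_used=3 → run E
t=12: queue=[F,C,G,D,E] q_used=0 → run F
t=13: queue=[F,C,G,D,E] q_used=1 → run F
t=14: queue=[F,C,G,D,E] q_used=2 → run F
t=15: queue=[F,C,G,D,E] q_used=3 → run F
t=16: queue=[C,G,D,E,F] q_used=0 → run C
t=17: queue=[C,G,D,E,F] q_used=1 → run C
t=18: queue=[C,G,D,E,F] q_used=2 → run C
t=19: queue=[G,D,E,F] q_used=0 → run G
t=20: queue=[G,D,E,F] q_used=1 → run G
t=21: queue=[G,D,E,F] q_used=2 → run G
t=22: queue=[G,D,E,F] q_used=3 → run G
t=23: queue=[D,E,F,G] q_used=0 → run D
t=24: queue=[D,E,F,G] q_used=1 → run D
t=25: queue=[E,F,G] q_used=0 → run E
t=26: queue=[E,F,G] q_used=1 → run E
t=27: queue=[E,F,G] q_used=2 → run E
t=28: queue=[F,G] q_used=0 → run F
t=29: queue=[F,G] q_used=1 → run F
t=30: queue=[F,G] q_used=2 → run F
t=31: queue=[F,G] q_used=3 → run F
t=32: queue=[G] q_used=0 → run G
t=33: (idle)
t=34: (idle)
t=35: (idle)
t=36: (idle)
t=37: (idle)

running at tick 19 = G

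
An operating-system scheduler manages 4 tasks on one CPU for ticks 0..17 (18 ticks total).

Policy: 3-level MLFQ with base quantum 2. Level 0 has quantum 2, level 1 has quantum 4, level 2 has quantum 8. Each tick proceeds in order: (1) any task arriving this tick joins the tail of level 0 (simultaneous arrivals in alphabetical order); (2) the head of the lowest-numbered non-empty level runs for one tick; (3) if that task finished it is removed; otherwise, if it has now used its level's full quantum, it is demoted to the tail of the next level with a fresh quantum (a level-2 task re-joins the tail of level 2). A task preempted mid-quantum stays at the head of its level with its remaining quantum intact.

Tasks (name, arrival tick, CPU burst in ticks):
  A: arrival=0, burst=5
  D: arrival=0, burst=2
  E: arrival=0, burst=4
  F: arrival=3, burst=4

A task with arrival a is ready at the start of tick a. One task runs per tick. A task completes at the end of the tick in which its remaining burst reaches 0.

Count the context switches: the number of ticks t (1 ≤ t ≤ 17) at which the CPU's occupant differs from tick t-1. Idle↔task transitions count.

t=0: L0/L1/L2 = ADE/-/- → run A
t=1: L0/L1/L2 = ADE/-/- → run A
t=2: L0/L1/L2 = DE/A/- → run D
t=3: L0/L1/L2 = DEF/A/- → run D
t=4: L0/L1/L2 = EF/A/- → run E
t=5: L0/L1/L2 = EF/A/- → run E
t=6: L0/L1/L2 = F/AE/- → run F
t=7: L0/L1/L2 = F/AE/- → run F
t=8: L0/L1/L2 = -/AEF/- → run A
t=9: L0/L1/L2 = -/AEF/- → run A
t=10: L0/L1/L2 = -/AEF/- → run A
t=11: L0/L1/L2 = -/EF/- → run E
t=12: L0/L1/L2 = -/EF/- → run E
t=13: L0/L1/L2 = -/F/- → run F
t=14: L0/L1/L2 = -/F/- → run F
t=15: (idle)
t=16: (idle)
t=17: (idle)

context switches = 7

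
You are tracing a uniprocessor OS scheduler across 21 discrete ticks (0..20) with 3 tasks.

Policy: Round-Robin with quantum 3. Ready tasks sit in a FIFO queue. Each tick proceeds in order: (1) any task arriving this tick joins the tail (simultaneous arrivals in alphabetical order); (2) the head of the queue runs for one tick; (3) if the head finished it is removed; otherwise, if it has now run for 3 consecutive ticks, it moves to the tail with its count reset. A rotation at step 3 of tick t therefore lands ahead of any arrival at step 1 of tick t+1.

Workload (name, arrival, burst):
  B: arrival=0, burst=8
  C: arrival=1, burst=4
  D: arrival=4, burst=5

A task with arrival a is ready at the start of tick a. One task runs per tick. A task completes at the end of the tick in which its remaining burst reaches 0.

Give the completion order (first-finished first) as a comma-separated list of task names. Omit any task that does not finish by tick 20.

t=0: queue=[B] q_used=0 → run B
t=1: queue=[B,C] q_used=1 → run B
t=2: queue=[B,C] q_used=2 → run B
t=3: queue=[C,B] q_used=0 → run C
t=4: queue=[C,B,D] q_used=1 → run C
t=5: queue=[C,B,D] q_used=2 → run C
t=6: queue=[B,D,C] q_used=0 → run B
t=7: queue=[B,D,C] q_used=1 → run B
t=8: queue=[B,D,C] q_used=2 → run B
t=9: queue=[D,C,B] q_used=0 → run D
t=10: queue=[D,C,B] q_used=1 → run D
t=11: queue=[D,C,B] q_used=2 → run D
t=12: queue=[C,B,D] q_used=0 → run C
t=13: queue=[B,D] q_used=0 → run B
t=14: queue=[B,D] q_used=1 → run B
t=15: queue=[D] q_used=0 → run D
t=16: queue=[D] q_used=1 → run D
t=17: (idle)
t=18: (idle)
t=19: (idle)
t=20: (idle)

completion order = C, B, D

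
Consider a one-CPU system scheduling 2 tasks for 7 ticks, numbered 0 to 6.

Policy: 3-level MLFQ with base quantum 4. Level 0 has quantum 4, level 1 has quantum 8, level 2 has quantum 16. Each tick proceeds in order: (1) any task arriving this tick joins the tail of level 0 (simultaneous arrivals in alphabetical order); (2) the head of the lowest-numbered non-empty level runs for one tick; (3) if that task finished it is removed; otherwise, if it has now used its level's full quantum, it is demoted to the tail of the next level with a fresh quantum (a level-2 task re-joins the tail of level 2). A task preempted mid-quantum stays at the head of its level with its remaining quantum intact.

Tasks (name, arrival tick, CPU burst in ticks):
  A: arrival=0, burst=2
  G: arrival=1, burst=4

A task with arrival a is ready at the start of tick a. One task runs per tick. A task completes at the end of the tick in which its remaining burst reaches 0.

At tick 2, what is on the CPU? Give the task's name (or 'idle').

t=0: L0/L1/L2 = A/-/- → run A
t=1: L0/L1/L2 = AG/-/- → run A
t=2: L0/L1/L2 = G/-/- → run G
t=3: L0/L1/L2 = G/-/- → run G
t=4: L0/L1/L2 = G/-/- → run G
t=5: L0/L1/L2 = G/-/- → run G
t=6: (idle)

running at tick 2 = G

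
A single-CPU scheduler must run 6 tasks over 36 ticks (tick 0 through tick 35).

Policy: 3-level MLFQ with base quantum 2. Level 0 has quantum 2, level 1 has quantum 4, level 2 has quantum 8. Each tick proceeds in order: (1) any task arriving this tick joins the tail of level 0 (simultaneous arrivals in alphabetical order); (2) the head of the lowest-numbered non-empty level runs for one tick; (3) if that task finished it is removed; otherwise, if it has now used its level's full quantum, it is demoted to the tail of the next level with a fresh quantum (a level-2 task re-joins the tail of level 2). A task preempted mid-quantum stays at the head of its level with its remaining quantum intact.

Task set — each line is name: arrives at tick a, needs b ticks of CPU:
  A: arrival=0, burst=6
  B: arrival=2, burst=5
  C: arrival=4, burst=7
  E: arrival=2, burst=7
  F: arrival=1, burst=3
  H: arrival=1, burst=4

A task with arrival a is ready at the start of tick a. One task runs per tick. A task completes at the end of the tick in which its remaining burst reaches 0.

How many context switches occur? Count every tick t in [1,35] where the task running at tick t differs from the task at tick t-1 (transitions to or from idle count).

t=0: L0/L1/L2 = A/-/- → run A
t=1: L0/L1/L2 = AFH/-/- → run A
t=2: L0/L1/L2 = FHBE/A/- → run F
t=3: L0/L1/L2 = FHBE/A/- → run F
t=4: L0/L1/L2 = HBEC/AF/- → run H
t=5: L0/L1/L2 = HBEC/AF/- → run H
t=6: L0/L1/L2 = BEC/AFH/- → run B
t=7: L0/L1/L2 = BEC/AFH/- → run B
t=8: L0/L1/L2 = EC/AFHB/- → run E
t=9: L0/L1/L2 = EC/AFHB/- → run E
t=10: L0/L1/L2 = C/AFHBE/- → run C
t=11: L0/L1/L2 = C/AFHBE/- → run C
t=12: L0/L1/L2 = -/AFHBEC/- → run A
t=13: L0/L1/L2 = -/AFHBEC/- → run A
t=14: L0/L1/L2 = -/AFHBEC/- → run A
t=15: L0/L1/L2 = -/AFHBEC/- → run A
t=16: L0/L1/L2 = -/FHBEC/- → run F
t=17: L0/L1/L2 = -/HBEC/- → run H
t=18: L0/L1/L2 = -/HBEC/- → run H
t=19: L0/L1/L2 = -/BEC/- → run B
t=20: L0/L1/L2 = -/BEC/- → run B
t=21: L0/L1/L2 = -/BEC/- → run B
t=22: L0/L1/L2 = -/EC/- → run E
t=23: L0/L1/L2 = -/EC/- → run E
t=24: L0/L1/L2 = -/EC/- → run E
t=25: L0/L1/L2 = -/EC/- → run E
t=26: L0/L1/L2 = -/C/E → run C
t=27: L0/L1/L2 = -/C/E → run C
t=28: L0/L1/L2 = -/C/E → run C
t=29: L0/L1/L2 = -/C/E → run C
t=30: L0/L1/L2 = -/-/EC → run E
t=31: L0/L1/L2 = -/-/C → run C
t=32: (idle)
t=33: (idle)
t=34: (idle)
t=35: (idle)

context switches = 14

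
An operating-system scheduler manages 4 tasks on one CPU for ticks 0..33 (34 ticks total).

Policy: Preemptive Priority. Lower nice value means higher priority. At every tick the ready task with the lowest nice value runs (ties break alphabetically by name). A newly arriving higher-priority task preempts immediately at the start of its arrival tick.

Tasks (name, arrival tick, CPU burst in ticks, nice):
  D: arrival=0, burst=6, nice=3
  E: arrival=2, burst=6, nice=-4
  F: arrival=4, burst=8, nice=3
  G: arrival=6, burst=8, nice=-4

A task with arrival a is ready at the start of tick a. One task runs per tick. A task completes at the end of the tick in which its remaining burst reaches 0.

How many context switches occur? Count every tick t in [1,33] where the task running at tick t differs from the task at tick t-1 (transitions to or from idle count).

t=0: ready={D} → run D
t=1: ready={D} → run D
t=2: ready={D,E} → run E
t=3: ready={D,E} → run E
t=4: ready={D,E,F} → run E
t=5: ready={D,E,F} → run E
t=6: ready={D,E,F,G} → run E
t=7: ready={D,E,F,G} → run E
t=8: ready={D,F,G} → run G
t=9: ready={D,F,G} → run G
t=10: ready={D,F,G} → run G
t=11: ready={D,F,G} → run G
t=12: ready={D,F,G} → run G
t=13: ready={D,F,G} → run G
t=14: ready={D,F,G} → run G
t=15: ready={D,F,G} → run G
t=16: ready={D,F} → run D
t=17: ready={D,F} → run D
t=18: ready={D,F} → run D
t=19: ready={D,F} → run D
t=20: ready={F} → run F
t=21: ready={F} → run F
t=22: ready={F} → run F
t=23: ready={F} → run F
t=24: ready={F} → run F
t=25: ready={F} → run F
t=26: ready={F} → run F
t=27: ready={F} → run F
t=28: (idle)
t=29: (idle)
t=30: (idle)
t=31: (idle)
t=32: (idle)
t=33: (idle)

context switches = 5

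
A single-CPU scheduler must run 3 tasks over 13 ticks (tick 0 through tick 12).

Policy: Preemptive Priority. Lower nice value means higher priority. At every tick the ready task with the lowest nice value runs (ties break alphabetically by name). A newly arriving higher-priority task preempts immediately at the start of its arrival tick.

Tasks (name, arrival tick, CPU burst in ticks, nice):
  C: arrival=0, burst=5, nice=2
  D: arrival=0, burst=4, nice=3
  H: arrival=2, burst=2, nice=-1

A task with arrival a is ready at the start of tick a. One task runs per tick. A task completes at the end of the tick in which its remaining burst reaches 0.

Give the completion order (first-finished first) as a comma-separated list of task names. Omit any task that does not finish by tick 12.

completion order = H, C, D

t=0: ready={C,D} → run C
t=1: ready={C,D} → run C
t=2: ready={C,D,H} → run H
t=3: ready={C,D,H} → run H
t=4: ready={C,D} → run C
t=5: ready={C,D} → run C
t=6: ready={C,D} → run C
t=7: ready={D} → run D
t=8: ready={D} → run D
t=9: ready={D} → run D
t=10: ready={D} → run D
t=11: (idle)
t=12: (idle)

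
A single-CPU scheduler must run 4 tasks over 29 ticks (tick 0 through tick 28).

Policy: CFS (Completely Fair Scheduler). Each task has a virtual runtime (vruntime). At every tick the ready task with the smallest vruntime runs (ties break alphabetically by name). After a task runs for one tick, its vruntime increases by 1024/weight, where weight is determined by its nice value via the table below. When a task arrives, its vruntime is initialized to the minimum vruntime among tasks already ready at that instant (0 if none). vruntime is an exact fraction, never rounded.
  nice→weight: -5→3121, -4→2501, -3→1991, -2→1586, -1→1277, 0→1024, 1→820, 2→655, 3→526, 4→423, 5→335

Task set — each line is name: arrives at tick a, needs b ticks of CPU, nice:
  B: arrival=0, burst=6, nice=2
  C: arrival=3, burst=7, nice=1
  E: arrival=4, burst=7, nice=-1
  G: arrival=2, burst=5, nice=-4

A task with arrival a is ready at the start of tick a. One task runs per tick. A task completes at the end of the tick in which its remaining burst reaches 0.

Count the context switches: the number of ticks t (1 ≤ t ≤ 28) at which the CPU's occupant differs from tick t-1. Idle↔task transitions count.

t=0: vr[B=0] → run B
t=1: vr[B=1024/655] → run B
t=2: vr[B=2048/655 G=2048/655] → run B
t=3: vr[B=3072/655 C=2048/655 G=2048/655] → run C
t=4: vr[B=3072/655 C=117504/26855 E=2048/655 G=2048/655] → run E
t=5: vr[B=3072/655 C=117504/26855 E=3286016/836435 G=2048/655] → run G
t=6: vr[B=3072/655 C=117504/26855 E=3286016/836435 G=5792768/1638155] → run G
t=7: vr[B=3072/655 C=117504/26855 E=3286016/836435 G=6463488/1638155] → run E
t=8: vr[B=3072/655 C=117504/26855 E=3956736/836435 G=6463488/1638155] → run G
t=9: vr[B=3072/655 C=117504/26855 E=3956736/836435 G=7134208/1638155] → run G
t=10: vr[B=3072/655 C=117504/26855 E=3956736/836435 G=7804928/1638155] → run C
t=11: vr[B=3072/655 C=30208/5371 E=3956736/836435 G=7804928/1638155] → run B
t=12: vr[B=4096/655 C=30208/5371 E=3956736/836435 G=7804928/1638155] → run E
t=13: vr[B=4096/655 C=30208/5371 E=4627456/836435 G=7804928/1638155] → run G
t=14: vr[B=4096/655 C=30208/5371 E=4627456/836435] → run E
t=15: vr[B=4096/655 C=30208/5371 E=5298176/836435] → run C
t=16: vr[B=4096/655 C=184576/26855 E=5298176/836435] → run B
t=17: vr[B=1024/131 C=184576/26855 E=5298176/836435] → run E
t=18: vr[B=1024/131 C=184576/26855 E=5968896/836435] → run C
t=19: vr[B=1024/131 C=218112/26855 E=5968896/836435] → run E
t=20: vr[B=1024/131 C=218112/26855 E=6639616/836435] → run B
t=21: vr[C=218112/26855 E=6639616/836435] → run E
t=22: vr[C=218112/26855] → run C
t=23: vr[C=251648/26855] → run C
t=24: vr[C=285184/26855] → run C
t=25: (idle)
t=26: (idle)
t=27: (idle)
t=28: (idle)

context switches = 19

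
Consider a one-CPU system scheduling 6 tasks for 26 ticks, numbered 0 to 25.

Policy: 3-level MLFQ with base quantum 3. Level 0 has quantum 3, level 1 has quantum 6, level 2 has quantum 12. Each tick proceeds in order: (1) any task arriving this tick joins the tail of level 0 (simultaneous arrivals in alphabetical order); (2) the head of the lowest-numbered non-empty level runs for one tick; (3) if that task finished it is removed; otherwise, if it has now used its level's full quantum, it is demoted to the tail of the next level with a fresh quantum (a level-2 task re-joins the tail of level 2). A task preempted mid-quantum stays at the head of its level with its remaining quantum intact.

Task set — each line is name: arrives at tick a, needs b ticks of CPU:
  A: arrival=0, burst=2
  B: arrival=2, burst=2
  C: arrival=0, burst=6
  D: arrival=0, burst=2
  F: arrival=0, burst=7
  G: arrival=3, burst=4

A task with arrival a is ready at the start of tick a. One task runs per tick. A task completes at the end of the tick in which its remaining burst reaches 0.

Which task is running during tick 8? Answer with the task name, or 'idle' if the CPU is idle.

running at tick 8 = F

t=0: L0/L1/L2 = ACDF/-/- → run A
t=1: L0/L1/L2 = ACDF/-/- → run A
t=2: L0/L1/L2 = CDFB/-/- → run C
t=3: L0/L1/L2 = CDFBG/-/- → run C
t=4: L0/L1/L2 = CDFBG/-/- → run C
t=5: L0/L1/L2 = DFBG/C/- → run D
t=6: L0/L1/L2 = DFBG/C/- → run D
t=7: L0/L1/L2 = FBG/C/- → run F
t=8: L0/L1/L2 = FBG/C/- → run F
t=9: L0/L1/L2 = FBG/C/- → run F
t=10: L0/L1/L2 = BG/CF/- → run B
t=11: L0/L1/L2 = BG/CF/- → run B
t=12: L0/L1/L2 = G/CF/- → run G
t=13: L0/L1/L2 = G/CF/- → run G
t=14: L0/L1/L2 = G/CF/- → run G
t=15: L0/L1/L2 = -/CFG/- → run C
t=16: L0/L1/L2 = -/CFG/- → run C
t=17: L0/L1/L2 = -/CFG/- → run C
t=18: L0/L1/L2 = -/FG/- → run F
t=19: L0/L1/L2 = -/FG/- → run F
t=20: L0/L1/L2 = -/FG/- → run F
t=21: L0/L1/L2 = -/FG/- → run F
t=22: L0/L1/L2 = -/G/- → run G
t=23: (idle)
t=24: (idle)
t=25: (idle)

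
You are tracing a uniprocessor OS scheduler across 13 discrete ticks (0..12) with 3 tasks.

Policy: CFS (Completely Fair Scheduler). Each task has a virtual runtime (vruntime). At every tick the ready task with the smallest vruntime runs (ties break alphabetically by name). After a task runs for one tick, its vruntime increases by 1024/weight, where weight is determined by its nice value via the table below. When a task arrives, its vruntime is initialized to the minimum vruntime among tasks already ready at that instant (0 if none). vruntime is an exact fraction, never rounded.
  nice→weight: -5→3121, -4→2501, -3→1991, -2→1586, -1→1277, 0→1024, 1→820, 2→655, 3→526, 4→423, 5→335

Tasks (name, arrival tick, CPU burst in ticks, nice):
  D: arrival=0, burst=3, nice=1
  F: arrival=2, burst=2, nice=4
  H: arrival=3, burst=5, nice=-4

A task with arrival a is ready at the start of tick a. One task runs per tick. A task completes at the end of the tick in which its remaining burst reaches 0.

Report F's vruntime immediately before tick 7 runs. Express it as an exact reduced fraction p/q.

t=0: vr[D=0] → run D
t=1: vr[D=256/205] → run D
t=2: vr[D=512/205 F=512/205] → run D
t=3: vr[F=512/205 H=512/205] → run F
t=4: vr[F=426496/86715 H=512/205] → run H
t=5: vr[F=426496/86715 H=36352/12505] → run H
t=6: vr[F=426496/86715 H=41472/12505] → run H
t=7: vr[F=426496/86715 H=46592/12505] → run H
t=8: vr[F=426496/86715 H=51712/12505] → run H
t=9: vr[F=426496/86715] → run F
t=10: (idle)
t=11: (idle)
t=12: (idle)

vruntime(F, start of tick 7) = 426496/86715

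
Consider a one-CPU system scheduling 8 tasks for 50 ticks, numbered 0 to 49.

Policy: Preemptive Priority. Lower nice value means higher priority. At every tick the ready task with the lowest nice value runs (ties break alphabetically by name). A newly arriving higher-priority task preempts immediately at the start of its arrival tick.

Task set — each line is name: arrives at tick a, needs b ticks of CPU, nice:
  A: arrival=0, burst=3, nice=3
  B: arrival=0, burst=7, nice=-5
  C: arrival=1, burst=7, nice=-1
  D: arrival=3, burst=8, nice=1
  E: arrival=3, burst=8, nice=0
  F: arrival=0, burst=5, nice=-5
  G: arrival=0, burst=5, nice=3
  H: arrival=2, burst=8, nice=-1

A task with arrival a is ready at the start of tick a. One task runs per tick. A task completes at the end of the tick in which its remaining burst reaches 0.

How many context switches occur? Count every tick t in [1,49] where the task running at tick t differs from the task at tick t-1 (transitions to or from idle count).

context switches = 7

t=0: ready={A,B,F,G} → run B
t=1: ready={A,B,C,F,G} → run B
t=2: ready={A,B,C,F,G,H} → run B
t=3: ready={A,B,C,D,E,F,G,H} → run B
t=4: ready={A,B,C,D,E,F,G,H} → run B
t=5: ready={A,B,C,D,E,F,G,H} → run B
t=6: ready={A,B,C,D,E,F,G,H} → run B
t=7: ready={A,C,D,E,F,G,H} → run F
t=8: ready={A,C,D,E,F,G,H} → run F
t=9: ready={A,C,D,E,F,G,H} → run F
t=10: ready={A,C,D,E,F,G,H} → run F
t=11: ready={A,C,D,E,F,G,H} → run F
t=12: ready={A,C,D,E,G,H} → run C
t=13: ready={A,C,D,E,G,H} → run C
t=14: ready={A,C,D,E,G,H} → run C
t=15: ready={A,C,D,E,G,H} → run C
t=16: ready={A,C,D,E,G,H} → run C
t=17: ready={A,C,D,E,G,H} → run C
t=18: ready={A,C,D,E,G,H} → run C
t=19: ready={A,D,E,G,H} → run H
t=20: ready={A,D,E,G,H} → run H
t=21: ready={A,D,E,G,H} → run H
t=22: ready={A,D,E,G,H} → run H
t=23: ready={A,D,E,G,H} → run H
t=24: ready={A,D,E,G,H} → run H
t=25: ready={A,D,E,G,H} → run H
t=26: ready={A,D,E,G,H} → run H
t=27: ready={A,D,E,G} → run E
t=28: ready={A,D,E,G} → run E
t=29: ready={A,D,E,G} → run E
t=30: ready={A,D,E,G} → run E
t=31: ready={A,D,E,G} → run E
t=32: ready={A,D,E,G} → run E
t=33: ready={A,D,E,G} → run E
t=34: ready={A,D,E,G} → run E
t=35: ready={A,D,G} → run D
t=36: ready={A,D,G} → run D
t=37: ready={A,D,G} → run D
t=38: ready={A,D,G} → run D
t=39: ready={A,D,G} → run D
t=40: ready={A,D,G} → run D
t=41: ready={A,D,G} → run D
t=42: ready={A,D,G} → run D
t=43: ready={A,G} → run A
t=44: ready={A,G} → run A
t=45: ready={A,G} → run A
t=46: ready={G} → run G
t=47: ready={G} → run G
t=48: ready={G} → run G
t=49: ready={G} → run G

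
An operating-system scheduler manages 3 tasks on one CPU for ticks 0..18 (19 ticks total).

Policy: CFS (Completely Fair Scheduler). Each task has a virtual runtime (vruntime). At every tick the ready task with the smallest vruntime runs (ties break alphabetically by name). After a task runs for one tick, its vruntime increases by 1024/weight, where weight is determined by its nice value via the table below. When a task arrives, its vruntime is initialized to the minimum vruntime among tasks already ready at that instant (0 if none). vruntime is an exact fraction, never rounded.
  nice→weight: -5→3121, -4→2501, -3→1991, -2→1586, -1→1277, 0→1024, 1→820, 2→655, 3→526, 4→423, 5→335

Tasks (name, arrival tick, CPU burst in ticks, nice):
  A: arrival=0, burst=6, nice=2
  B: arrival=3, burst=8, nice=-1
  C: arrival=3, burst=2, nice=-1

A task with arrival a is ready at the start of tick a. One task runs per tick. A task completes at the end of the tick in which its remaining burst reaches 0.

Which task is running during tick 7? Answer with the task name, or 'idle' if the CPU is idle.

t=0: vr[A=0] → run A
t=1: vr[A=1024/655] → run A
t=2: vr[A=2048/655] → run A
t=3: vr[A=3072/655 B=3072/655 C=3072/655] → run A
t=4: vr[A=4096/655 B=3072/655 C=3072/655] → run B
t=5: vr[A=4096/655 B=4593664/836435 C=3072/655] → run C
t=6: vr[A=4096/655 B=4593664/836435 C=4593664/836435] → run B
t=7: vr[A=4096/655 B=5264384/836435 C=4593664/836435] → run C
t=8: vr[A=4096/655 B=5264384/836435] → run A
t=9: vr[A=1024/131 B=5264384/836435] → run B
t=10: vr[A=1024/131 B=5935104/836435] → run B
t=11: vr[A=1024/131 B=6605824/836435] → run A
t=12: vr[B=6605824/836435] → run B
t=13: vr[B=7276544/836435] → run B
t=14: vr[B=7947264/836435] → run B
t=15: vr[B=8617984/836435] → run B
t=16: (idle)
t=17: (idle)
t=18: (idle)

running at tick 7 = C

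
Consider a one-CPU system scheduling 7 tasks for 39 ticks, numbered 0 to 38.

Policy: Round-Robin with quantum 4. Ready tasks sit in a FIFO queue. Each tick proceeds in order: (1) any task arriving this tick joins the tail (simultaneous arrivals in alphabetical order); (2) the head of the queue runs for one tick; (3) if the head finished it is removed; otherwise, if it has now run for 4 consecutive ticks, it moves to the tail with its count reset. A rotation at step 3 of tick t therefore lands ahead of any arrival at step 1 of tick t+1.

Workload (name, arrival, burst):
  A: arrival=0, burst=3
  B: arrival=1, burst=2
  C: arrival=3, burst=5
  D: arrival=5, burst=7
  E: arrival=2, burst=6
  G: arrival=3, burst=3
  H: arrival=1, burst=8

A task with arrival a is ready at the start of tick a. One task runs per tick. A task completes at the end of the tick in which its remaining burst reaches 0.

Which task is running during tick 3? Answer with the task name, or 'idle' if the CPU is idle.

t=0: queue=[A] q_used=0 → run A
t=1: queue=[A,B,H] q_used=1 → run A
t=2: queue=[A,B,H,E] q_used=2 → run A
t=3: queue=[B,H,E,C,G] q_used=0 → run B
t=4: queue=[B,H,E,C,G] q_used=1 → run B
t=5: queue=[H,E,C,G,D] q_used=0 → run H
t=6: queue=[H,E,C,G,D] q_used=1 → run H
t=7: queue=[H,E,C,G,D] q_used=2 → run H
t=8: queue=[H,E,C,G,D] q_used=3 → run H
t=9: queue=[E,C,G,D,H] q_used=0 → run E
t=10: queue=[E,C,G,D,H] q_used=1 → run E
t=11: queue=[E,C,G,D,H] q_used=2 → run E
t=12: queue=[E,C,G,D,H] q_used=3 → run E
t=13: queue=[C,G,D,H,E] q_used=0 → run C
t=14: queue=[C,G,D,H,E] q_used=1 → run C
t=15: queue=[C,G,D,H,E] q_used=2 → run C
t=16: queue=[C,G,D,H,E] q_used=3 → run C
t=17: queue=[G,D,H,E,C] q_used=0 → run G
t=18: queue=[G,D,H,E,C] q_used=1 → run G
t=19: queue=[G,D,H,E,C] q_used=2 → run G
t=20: queue=[D,H,E,C] q_used=0 → run D
t=21: queue=[D,H,E,C] q_used=1 → run D
t=22: queue=[D,H,E,C] q_used=2 → run D
t=23: queue=[D,H,E,C] q_used=3 → run D
t=24: queue=[H,E,C,D] q_used=0 → run H
t=25: queue=[H,E,C,D] q_used=1 → run H
t=26: queue=[H,E,C,D] q_used=2 → run H
t=27: queue=[H,E,C,D] q_used=3 → run H
t=28: queue=[E,C,D] q_used=0 → run E
t=29: queue=[E,C,D] q_used=1 → run E
t=30: queue=[C,D] q_used=0 → run C
t=31: queue=[D] q_used=0 → run D
t=32: queue=[D] q_used=1 → run D
t=33: queue=[D] q_used=2 → run D
t=34: (idle)
t=35: (idle)
t=36: (idle)
t=37: (idle)
t=38: (idle)

running at tick 3 = B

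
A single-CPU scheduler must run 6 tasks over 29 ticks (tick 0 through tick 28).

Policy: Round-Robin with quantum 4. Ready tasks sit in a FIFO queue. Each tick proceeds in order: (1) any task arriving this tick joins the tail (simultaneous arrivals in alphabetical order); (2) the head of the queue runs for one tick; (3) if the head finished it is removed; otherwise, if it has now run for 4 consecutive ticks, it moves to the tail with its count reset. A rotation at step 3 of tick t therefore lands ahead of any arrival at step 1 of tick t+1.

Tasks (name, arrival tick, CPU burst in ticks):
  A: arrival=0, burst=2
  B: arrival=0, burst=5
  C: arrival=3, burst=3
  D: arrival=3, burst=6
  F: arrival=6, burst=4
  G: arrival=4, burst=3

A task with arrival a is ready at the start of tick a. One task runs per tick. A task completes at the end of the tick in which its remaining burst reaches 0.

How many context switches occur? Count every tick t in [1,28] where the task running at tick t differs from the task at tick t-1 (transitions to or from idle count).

context switches = 8

t=0: queue=[A,B] q_used=0 → run A
t=1: queue=[A,B] q_used=1 → run A
t=2: queue=[B] q_used=0 → run B
t=3: queue=[B,C,D] q_used=1 → run B
t=4: queue=[B,C,D,G] q_used=2 → run B
t=5: queue=[B,C,D,G] q_used=3 → run B
t=6: queue=[C,D,G,B,F] q_used=0 → run C
t=7: queue=[C,D,G,B,F] q_used=1 → run C
t=8: queue=[C,D,G,B,F] q_used=2 → run C
t=9: queue=[D,G,B,F] q_used=0 → run D
t=10: queue=[D,G,B,F] q_used=1 → run D
t=11: queue=[D,G,B,F] q_used=2 → run D
t=12: queue=[D,G,B,F] q_used=3 → run D
t=13: queue=[G,B,F,D] q_used=0 → run G
t=14: queue=[G,B,F,D] q_used=1 → run G
t=15: queue=[G,B,F,D] q_used=2 → run G
t=16: queue=[B,F,D] q_used=0 → run B
t=17: queue=[F,D] q_used=0 → run F
t=18: queue=[F,D] q_used=1 → run F
t=19: queue=[F,D] q_used=2 → run F
t=20: queue=[F,D] q_used=3 → run F
t=21: queue=[D] q_used=0 → run D
t=22: queue=[D] q_used=1 → run D
t=23: (idle)
t=24: (idle)
t=25: (idle)
t=26: (idle)
t=27: (idle)
t=28: (idle)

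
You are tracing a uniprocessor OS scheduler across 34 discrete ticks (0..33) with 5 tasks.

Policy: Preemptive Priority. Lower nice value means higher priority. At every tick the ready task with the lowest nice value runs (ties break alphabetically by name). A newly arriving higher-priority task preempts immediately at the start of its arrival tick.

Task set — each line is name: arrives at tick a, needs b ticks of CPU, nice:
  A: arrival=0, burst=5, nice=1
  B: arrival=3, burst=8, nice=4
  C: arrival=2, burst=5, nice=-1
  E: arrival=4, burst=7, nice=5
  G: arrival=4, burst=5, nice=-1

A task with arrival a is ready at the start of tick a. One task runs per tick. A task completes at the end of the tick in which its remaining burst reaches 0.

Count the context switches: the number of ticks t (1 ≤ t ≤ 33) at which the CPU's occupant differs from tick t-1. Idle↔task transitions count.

context switches = 6

t=0: ready={A} → run A
t=1: ready={A} → run A
t=2: ready={A,C} → run C
t=3: ready={A,B,C} → run C
t=4: ready={A,B,C,E,G} → run C
t=5: ready={A,B,C,E,G} → run C
t=6: ready={A,B,C,E,G} → run C
t=7: ready={A,B,E,G} → run G
t=8: ready={A,B,E,G} → run G
t=9: ready={A,B,E,G} → run G
t=10: ready={A,B,E,G} → run G
t=11: ready={A,B,E,G} → run G
t=12: ready={A,B,E} → run A
t=13: ready={A,B,E} → run A
t=14: ready={A,B,E} → run A
t=15: ready={B,E} → run B
t=16: ready={B,E} → run B
t=17: ready={B,E} → run B
t=18: ready={B,E} → run B
t=19: ready={B,E} → run B
t=20: ready={B,E} → run B
t=21: ready={B,E} → run B
t=22: ready={B,E} → run B
t=23: ready={E} → run E
t=24: ready={E} → run E
t=25: ready={E} → run E
t=26: ready={E} → run E
t=27: ready={E} → run E
t=28: ready={E} → run E
t=29: ready={E} → run E
t=30: (idle)
t=31: (idle)
t=32: (idle)
t=33: (idle)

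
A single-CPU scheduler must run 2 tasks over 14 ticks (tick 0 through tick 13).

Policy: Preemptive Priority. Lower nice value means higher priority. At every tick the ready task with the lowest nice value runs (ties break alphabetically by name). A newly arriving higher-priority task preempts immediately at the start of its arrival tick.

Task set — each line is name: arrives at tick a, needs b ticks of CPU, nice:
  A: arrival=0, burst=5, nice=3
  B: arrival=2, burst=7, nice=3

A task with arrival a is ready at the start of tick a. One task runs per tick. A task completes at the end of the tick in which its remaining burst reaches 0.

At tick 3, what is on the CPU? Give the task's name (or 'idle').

t=0: ready={A} → run A
t=1: ready={A} → run A
t=2: ready={A,B} → run A
t=3: ready={A,B} → run A
t=4: ready={A,B} → run A
t=5: ready={B} → run B
t=6: ready={B} → run B
t=7: ready={B} → run B
t=8: ready={B} → run B
t=9: ready={B} → run B
t=10: ready={B} → run B
t=11: ready={B} → run B
t=12: (idle)
t=13: (idle)

running at tick 3 = A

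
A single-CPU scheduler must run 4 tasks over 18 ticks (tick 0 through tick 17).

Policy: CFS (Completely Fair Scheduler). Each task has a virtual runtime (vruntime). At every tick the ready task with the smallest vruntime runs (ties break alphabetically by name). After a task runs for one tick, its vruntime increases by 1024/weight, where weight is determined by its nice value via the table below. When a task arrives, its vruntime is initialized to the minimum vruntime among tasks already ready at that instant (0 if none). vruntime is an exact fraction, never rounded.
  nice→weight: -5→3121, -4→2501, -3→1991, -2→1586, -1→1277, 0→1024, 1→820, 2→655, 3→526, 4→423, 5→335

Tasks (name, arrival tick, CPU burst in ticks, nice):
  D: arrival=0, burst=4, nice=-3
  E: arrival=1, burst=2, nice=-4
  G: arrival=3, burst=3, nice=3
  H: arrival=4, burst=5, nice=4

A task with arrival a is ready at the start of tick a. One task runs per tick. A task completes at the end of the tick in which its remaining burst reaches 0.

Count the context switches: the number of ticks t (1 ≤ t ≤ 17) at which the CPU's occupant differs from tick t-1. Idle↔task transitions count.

t=0: vr[D=0] → run D
t=1: vr[D=1024/1991 E=1024/1991] → run D
t=2: vr[D=2048/1991 E=1024/1991] → run E
t=3: vr[D=2048/1991 E=4599808/4979491 G=4599808/4979491] → run E
t=4: vr[D=2048/1991 G=4599808/4979491 H=4599808/4979491] → run G
t=5: vr[D=2048/1991 G=3759248896/1309606133 H=4599808/4979491] → run H
t=6: vr[D=2048/1991 G=3759248896/1309606133 H=7044717568/2106324693] → run D
t=7: vr[D=3072/1991 G=3759248896/1309606133 H=7044717568/2106324693] → run D
t=8: vr[G=3759248896/1309606133 H=7044717568/2106324693] → run G
t=9: vr[G=6308748288/1309606133 H=7044717568/2106324693] → run H
t=10: vr[G=6308748288/1309606133 H=12143716352/2106324693] → run G
t=11: vr[H=12143716352/2106324693] → run H
t=12: vr[H=5747571712/702108231] → run H
t=13: vr[H=22341713920/2106324693] → run H
t=14: (idle)
t=15: (idle)
t=16: (idle)
t=17: (idle)

context switches = 9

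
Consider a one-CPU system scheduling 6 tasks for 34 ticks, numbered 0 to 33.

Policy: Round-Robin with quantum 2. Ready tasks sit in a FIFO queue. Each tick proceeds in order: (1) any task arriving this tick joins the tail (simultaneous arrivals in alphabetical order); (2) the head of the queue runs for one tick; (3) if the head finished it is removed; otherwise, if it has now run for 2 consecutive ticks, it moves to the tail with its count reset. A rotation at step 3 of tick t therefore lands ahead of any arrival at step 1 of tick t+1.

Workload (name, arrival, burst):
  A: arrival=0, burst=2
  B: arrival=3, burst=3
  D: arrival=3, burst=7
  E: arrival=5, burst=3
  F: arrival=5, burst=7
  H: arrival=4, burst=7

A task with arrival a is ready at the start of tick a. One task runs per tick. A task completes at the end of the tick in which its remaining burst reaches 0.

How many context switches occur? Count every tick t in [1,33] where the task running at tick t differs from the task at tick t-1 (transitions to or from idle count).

context switches = 18

t=0: queue=[A] q_used=0 → run A
t=1: queue=[A] q_used=1 → run A
t=2: (idle)
t=3: queue=[B,D] q_used=0 → run B
t=4: queue=[B,D,H] q_used=1 → run B
t=5: queue=[D,H,B,E,F] q_used=0 → run D
t=6: queue=[D,H,B,E,F] q_used=1 → run D
t=7: queue=[H,B,E,F,D] q_used=0 → run H
t=8: queue=[H,B,E,F,D] q_used=1 → run H
t=9: queue=[B,E,F,D,H] q_used=0 → run B
t=10: queue=[E,F,D,H] q_used=0 → run E
t=11: queue=[E,F,D,H] q_used=1 → run E
t=12: queue=[F,D,H,E] q_used=0 → run F
t=13: queue=[F,D,H,E] q_used=1 → run F
t=14: queue=[D,H,E,F] q_used=0 → run D
t=15: queue=[D,H,E,F] q_used=1 → run D
t=16: queue=[H,E,F,D] q_used=0 → run H
t=17: queue=[H,E,F,D] q_used=1 → run H
t=18: queue=[E,F,D,H] q_used=0 → run E
t=19: queue=[F,D,H] q_used=0 → run F
t=20: queue=[F,D,H] q_used=1 → run F
t=21: queue=[D,H,F] q_used=0 → run D
t=22: queue=[D,H,F] q_used=1 → run D
t=23: queue=[H,F,D] q_used=0 → run H
t=24: queue=[H,F,D] q_used=1 → run H
t=25: queue=[F,D,H] q_used=0 → run F
t=26: queue=[F,D,H] q_used=1 → run F
t=27: queue=[D,H,F] q_used=0 → run D
t=28: queue=[H,F] q_used=0 → run H
t=29: queue=[F] q_used=0 → run F
t=30: (idle)
t=31: (idle)
t=32: (idle)
t=33: (idle)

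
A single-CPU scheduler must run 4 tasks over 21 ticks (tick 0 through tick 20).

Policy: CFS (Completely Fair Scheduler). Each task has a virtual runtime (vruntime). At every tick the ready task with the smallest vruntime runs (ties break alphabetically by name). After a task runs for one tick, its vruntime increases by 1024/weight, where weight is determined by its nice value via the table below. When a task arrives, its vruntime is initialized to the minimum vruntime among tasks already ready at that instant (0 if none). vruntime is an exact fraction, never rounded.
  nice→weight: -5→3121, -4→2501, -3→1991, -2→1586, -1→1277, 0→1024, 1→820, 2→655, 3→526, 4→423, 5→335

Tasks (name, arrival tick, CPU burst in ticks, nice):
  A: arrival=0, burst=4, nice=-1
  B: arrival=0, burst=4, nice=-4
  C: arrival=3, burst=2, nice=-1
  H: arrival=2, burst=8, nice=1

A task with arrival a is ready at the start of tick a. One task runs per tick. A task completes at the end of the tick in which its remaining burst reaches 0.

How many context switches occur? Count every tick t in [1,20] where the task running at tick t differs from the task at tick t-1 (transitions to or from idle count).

context switches = 12

t=0: vr[A=0 B=0] → run A
t=1: vr[A=1024/1277 B=0] → run B
t=2: vr[A=1024/1277 B=1024/2501 H=1024/2501] → run B
t=3: vr[A=1024/1277 B=2048/2501 C=1024/2501 H=1024/2501] → run C
t=4: vr[A=1024/1277 B=2048/2501 C=3868672/3193777 H=1024/2501] → run H
t=5: vr[A=1024/1277 B=2048/2501 C=3868672/3193777 H=20736/12505] → run A
t=6: vr[A=2048/1277 B=2048/2501 C=3868672/3193777 H=20736/12505] → run B
t=7: vr[A=2048/1277 B=3072/2501 C=3868672/3193777 H=20736/12505] → run C
t=8: vr[A=2048/1277 B=3072/2501 H=20736/12505] → run B
t=9: vr[A=2048/1277 H=20736/12505] → run A
t=10: vr[A=3072/1277 H=20736/12505] → run H
t=11: vr[A=3072/1277 H=36352/12505] → run A
t=12: vr[H=36352/12505] → run H
t=13: vr[H=51968/12505] → run H
t=14: vr[H=67584/12505] → run H
t=15: vr[H=16640/2501] → run H
t=16: vr[H=98816/12505] → run H
t=17: vr[H=114432/12505] → run H
t=18: (idle)
t=19: (idle)
t=20: (idle)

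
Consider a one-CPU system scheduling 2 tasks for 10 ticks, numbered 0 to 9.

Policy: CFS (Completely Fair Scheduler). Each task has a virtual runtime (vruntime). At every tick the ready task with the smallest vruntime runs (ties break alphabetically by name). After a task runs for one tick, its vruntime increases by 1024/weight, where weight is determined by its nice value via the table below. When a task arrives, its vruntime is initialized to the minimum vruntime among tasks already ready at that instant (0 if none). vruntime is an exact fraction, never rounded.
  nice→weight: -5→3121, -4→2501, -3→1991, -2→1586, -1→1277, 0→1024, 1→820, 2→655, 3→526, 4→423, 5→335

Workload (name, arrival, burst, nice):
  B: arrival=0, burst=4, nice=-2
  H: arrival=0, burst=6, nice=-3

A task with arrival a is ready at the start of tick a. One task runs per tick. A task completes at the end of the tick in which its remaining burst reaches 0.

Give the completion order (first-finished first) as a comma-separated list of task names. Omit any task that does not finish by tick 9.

t=0: vr[B=0 H=0] → run B
t=1: vr[B=512/793 H=0] → run H
t=2: vr[B=512/793 H=1024/1991] → run H
t=3: vr[B=512/793 H=2048/1991] → run B
t=4: vr[B=1024/793 H=2048/1991] → run H
t=5: vr[B=1024/793 H=3072/1991] → run B
t=6: vr[B=1536/793 H=3072/1991] → run H
t=7: vr[B=1536/793 H=4096/1991] → run B
t=8: vr[H=4096/1991] → run H
t=9: vr[H=5120/1991] → run H

completion order = B, H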